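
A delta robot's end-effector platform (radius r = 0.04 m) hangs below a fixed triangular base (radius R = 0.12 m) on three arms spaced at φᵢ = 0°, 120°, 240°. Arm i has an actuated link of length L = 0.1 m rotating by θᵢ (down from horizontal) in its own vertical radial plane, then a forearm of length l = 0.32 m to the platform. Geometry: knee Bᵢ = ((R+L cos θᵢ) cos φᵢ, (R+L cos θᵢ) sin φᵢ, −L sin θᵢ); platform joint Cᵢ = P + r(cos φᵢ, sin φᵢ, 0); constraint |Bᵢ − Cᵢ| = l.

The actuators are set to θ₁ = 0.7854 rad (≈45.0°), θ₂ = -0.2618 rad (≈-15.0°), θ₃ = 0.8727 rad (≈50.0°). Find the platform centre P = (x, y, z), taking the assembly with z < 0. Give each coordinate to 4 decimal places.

centre 1 = (0.1507·cos0.0°, 0.1507·sin0.0°, -0.0707) = (0.1507, 0.0000, -0.0707)
φ2=120.0°: virtual centre (-0.0883, 0.1529, 0.0259), radius l
φ3=240.0°: virtual centre (-0.0721, -0.1249, -0.0766), radius l
|centre ₂|²−|centre ₁|² = 0.0041;  |centre ₃|²−|centre ₁|² = -0.0010
[-0.4780 0.3059 0.1932]·P = 0.0041;  [-0.4457 -0.2499 -0.0118]·P = -0.0010
det = 0.2558;  x = -0.0028+0.1746z,  y = 0.0091+-0.3587z
quadratic in z: (1.1591)z²+(0.0812)z+(-0.0737)=0, √Δ=0.5904 → z ∈ {-0.2897, 0.2196}; z = -0.2897 (taking z<0)
x = -0.0534, y = 0.1130

(-0.0534, 0.1130, -0.2897)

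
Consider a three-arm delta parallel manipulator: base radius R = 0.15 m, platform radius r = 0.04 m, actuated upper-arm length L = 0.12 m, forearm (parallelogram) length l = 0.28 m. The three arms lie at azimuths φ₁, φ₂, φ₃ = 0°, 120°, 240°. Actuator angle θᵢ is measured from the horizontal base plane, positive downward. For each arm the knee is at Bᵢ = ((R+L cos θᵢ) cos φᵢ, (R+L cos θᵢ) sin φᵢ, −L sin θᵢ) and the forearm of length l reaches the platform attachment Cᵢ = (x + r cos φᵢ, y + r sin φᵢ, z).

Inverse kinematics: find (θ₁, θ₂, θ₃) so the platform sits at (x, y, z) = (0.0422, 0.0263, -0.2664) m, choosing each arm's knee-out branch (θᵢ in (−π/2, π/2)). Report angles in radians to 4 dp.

arm 1 (φ=0.0°): x'=0.0422, y'=0.0263
  A cos θ + B sin θ = C:  0.0678·cos θ + -0.2664·sin θ = -0.0511
  γ=atan2(-0.2664,0.0678)=-1.3216;  ψ=arccos(-0.1858)=1.7577;  θ1=γ+ψ≈0.4361
arm 2 (φ=120.0°): x'=0.0017, y'=-0.0497
  A=0.1083, B=-0.2664, C=(l²−L²−A²−y'²−z²)/(2L)=-0.0882
  θ2 = atan2(B,A) + arccos(C/0.2876) = 0.6980
arm 3 (φ=240.0°): x'=-0.0439, y'=0.0234
  A cos θ + B sin θ = C:  0.1539·cos θ + -0.2664·sin θ = -0.1300
  θ3 = atan2(B,A) + arccos(C/0.3076) = 0.9600

θ₁ = 0.4361, θ₂ = 0.6980, θ₃ = 0.9600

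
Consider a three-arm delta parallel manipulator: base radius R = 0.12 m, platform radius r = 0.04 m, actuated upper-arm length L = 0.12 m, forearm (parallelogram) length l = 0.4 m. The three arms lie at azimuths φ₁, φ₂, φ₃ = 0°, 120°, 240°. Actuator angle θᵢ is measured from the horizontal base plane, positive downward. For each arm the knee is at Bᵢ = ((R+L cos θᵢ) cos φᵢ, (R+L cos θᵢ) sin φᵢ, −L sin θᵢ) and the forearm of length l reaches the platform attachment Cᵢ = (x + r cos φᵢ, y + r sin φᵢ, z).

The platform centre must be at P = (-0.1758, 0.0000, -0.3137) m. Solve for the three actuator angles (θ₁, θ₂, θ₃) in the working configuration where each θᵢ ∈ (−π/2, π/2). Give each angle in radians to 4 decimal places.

arm 1 (φ=0.0°): x'=-0.1758, y'=0.0000
  A cos θ + B sin θ = C:  0.2558·cos θ + -0.3137·sin θ = -0.0760
  √(A²+B²)=0.4048;  θ1 = -0.8867+1.7597 ≈ 0.8730
arm 2 (φ=120.0°): x'=0.0879, y'=0.1522
  A=-0.0079, B=-0.3137, C=(l²−L²−A²−y'²−z²)/(2L)=0.0998
  √(A²+B²)=0.3138;  θ2 = -1.5960+1.2472 ≈ -0.3488
rotate P by −φ3: (0.0879, -0.1522, -0.3137)
  A cos θ + B sin θ = C:  -0.0079·cos θ + -0.3137·sin θ = 0.0998
  θ3 = atan2(B,A) + arccos(C/0.3138) = -0.3488

θ₁ = 0.8730, θ₂ = -0.3488, θ₃ = -0.3488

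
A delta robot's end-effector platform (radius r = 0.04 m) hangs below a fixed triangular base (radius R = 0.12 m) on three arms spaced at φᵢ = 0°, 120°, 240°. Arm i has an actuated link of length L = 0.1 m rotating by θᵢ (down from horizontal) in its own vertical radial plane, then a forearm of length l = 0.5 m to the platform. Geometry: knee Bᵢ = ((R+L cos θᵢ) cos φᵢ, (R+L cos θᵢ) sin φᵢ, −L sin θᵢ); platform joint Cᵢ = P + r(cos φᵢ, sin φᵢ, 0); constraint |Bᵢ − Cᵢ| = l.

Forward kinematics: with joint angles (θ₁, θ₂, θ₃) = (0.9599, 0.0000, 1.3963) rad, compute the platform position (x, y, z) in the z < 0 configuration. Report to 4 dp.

(-0.0399, 0.2228, -0.4930)

φ1=0.0°: virtual centre (0.1374, 0.0000, -0.0819), radius l
arm 2 at φ=120.0°: (R−r)+L cos θ2 = 0.1800;  O2 = (-0.0900, 0.1559, 0.0000)
arm 3 at φ=240.0°: (R−r)+L cos θ3 = 0.0974;  O3 = (-0.0487, -0.0843, -0.0985)
subtract pairs → two planes through P
plane₁₂: -0.4547x+0.3118y+0.1638z = 0.0068
det = 0.1927;  x = 0.0044+0.0898z,  y = 0.0283+-0.3946z
into |P−O₁|² = l²: 1.1637z² + 0.1176z + -0.2248 = 0;  Δ = 1.0603;  z = -0.4930 or 0.3919 → z<0 root = -0.4930
x = -0.0399, y = 0.2228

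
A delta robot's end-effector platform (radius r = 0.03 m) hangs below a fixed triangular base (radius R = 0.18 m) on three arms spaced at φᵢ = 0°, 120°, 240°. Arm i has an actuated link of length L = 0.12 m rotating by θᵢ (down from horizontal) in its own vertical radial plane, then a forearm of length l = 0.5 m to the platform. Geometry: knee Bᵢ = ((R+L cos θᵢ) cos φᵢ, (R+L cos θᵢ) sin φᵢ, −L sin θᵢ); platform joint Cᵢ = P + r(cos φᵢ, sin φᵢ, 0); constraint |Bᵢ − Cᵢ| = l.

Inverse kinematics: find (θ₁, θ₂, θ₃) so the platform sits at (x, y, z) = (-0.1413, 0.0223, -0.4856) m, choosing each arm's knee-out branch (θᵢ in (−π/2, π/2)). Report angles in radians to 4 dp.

θ₁ = 1.2213, θ₂ = 0.2612, θ₃ = 0.4361

rotate P by −φ1: (-0.1413, 0.0223, -0.4856)
  A cos θ + B sin θ = C:  0.2913·cos θ + -0.4856·sin θ = -0.3565
  θ1 = atan2(B,A) + arccos(C/0.5663) = 1.2213
rotate P by −φ2: (0.0900, 0.1112, -0.4856)
  e−x'=0.0600;  (l²−L²−(e−x')²−y'²−z²)/2L = -0.0674
  γ=atan2(-0.4856,0.0600)=-1.4478;  ψ=arccos(-0.1378)=1.7090;  θ2=γ+ψ≈0.2612
arm 3 (φ=240.0°): x'=0.0513, y'=-0.1335
  A cos θ + B sin θ = C:  0.0987·cos θ + -0.4856·sin θ = -0.1157
  θ3 = atan2(B,A) + arccos(C/0.4955) = 0.4361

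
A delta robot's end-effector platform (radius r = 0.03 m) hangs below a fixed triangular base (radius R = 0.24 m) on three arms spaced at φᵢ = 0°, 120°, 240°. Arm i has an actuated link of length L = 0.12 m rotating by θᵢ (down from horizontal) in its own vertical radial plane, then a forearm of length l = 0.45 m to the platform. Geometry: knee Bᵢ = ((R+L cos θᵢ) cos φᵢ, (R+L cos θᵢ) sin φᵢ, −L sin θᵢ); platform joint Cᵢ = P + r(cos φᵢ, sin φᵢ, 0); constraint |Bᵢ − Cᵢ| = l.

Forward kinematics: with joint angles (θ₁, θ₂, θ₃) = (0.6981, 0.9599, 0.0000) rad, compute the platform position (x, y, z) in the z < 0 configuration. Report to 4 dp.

arm 1 at φ=0.0°: e+L cos θ1 = 0.3019;  O1 = (0.3019, 0.0000, -0.0771)
O2 = (0.2788·cos120.0°, 0.2788·sin120.0°, -0.0983) = (-0.1394, 0.2415, -0.0983)
φ3=240.0°: virtual centre (-0.1650, -0.2858, 0.0000), radius l
subtract pairs → two planes through P
[-0.8827 0.4830 -0.0423]·P = -0.0097;  [-0.9339 -0.5716 0.1543]·P = 0.0118
det = 0.9555;  x = -0.0002+0.0526z,  y = -0.0204+0.1839z
into |P−O₁|² = l²: 1.0366z² + 0.1150z + -0.1049 = 0;  Δ = 0.4481;  z = -0.3783 or 0.2674 → z<0 root = -0.3783
x = -0.0201, y = -0.0899

(-0.0201, -0.0899, -0.3783)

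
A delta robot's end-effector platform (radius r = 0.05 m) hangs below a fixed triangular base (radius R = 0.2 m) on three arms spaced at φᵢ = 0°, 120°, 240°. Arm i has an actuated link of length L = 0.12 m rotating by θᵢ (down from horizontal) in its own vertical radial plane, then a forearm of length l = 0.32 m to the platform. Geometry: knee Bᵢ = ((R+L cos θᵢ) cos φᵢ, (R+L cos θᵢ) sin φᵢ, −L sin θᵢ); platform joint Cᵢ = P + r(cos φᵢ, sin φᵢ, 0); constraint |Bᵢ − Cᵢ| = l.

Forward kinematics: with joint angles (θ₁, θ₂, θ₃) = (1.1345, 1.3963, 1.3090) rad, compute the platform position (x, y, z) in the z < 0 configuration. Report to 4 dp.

(0.0238, -0.0082, -0.3753)

centre 1 = (0.2007·cos0.0°, 0.2007·sin0.0°, -0.1088) = (0.2007, 0.0000, -0.1088)
arm 2 at φ=120.0°: (R−r)+L cos θ2 = 0.1708;  centre 2 = (-0.0854, 0.1479, -0.1182)
centre 3 = (0.1811·cos240.0°, 0.1811·sin240.0°, -0.1159) = (-0.0905, -0.1568, -0.1159)
subtract pairs → two planes through P
linear system: -0.5723x+0.2959y = -0.0090−-0.0188z; -0.5825x+-0.3136y = -0.0059−-0.0143z
det = 0.3518;  x = 0.0129+-0.0288z,  y = -0.0052+0.0079z
sphere 1 gives Az²+Bz+C=0 with A=1.0009, B=0.2283, C=-0.0553;  B²−4AC=0.2735;  roots -0.3753, 0.1472;  negative root z = -0.3753
x = 0.0238, y = -0.0082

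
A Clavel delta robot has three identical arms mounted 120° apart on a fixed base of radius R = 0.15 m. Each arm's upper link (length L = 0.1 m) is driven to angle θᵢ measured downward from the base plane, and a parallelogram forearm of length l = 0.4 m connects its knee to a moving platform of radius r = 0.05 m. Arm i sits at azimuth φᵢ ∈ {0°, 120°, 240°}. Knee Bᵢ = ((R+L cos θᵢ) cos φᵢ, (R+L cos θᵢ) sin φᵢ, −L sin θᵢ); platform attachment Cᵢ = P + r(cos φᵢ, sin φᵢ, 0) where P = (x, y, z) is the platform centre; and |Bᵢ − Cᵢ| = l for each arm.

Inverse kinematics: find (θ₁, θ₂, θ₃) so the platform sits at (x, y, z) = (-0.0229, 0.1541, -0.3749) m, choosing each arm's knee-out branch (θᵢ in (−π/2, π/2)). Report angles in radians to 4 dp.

θ₁ = 0.6986, θ₂ = -0.1743, θ₃ = 1.1349

rotate P by −φ1: (-0.0229, 0.1541, -0.3749)
  A cos θ + B sin θ = C:  0.1229·cos θ + -0.3749·sin θ = -0.1470
  γ=atan2(-0.3749,0.1229)=-1.2540;  ψ=arccos(-0.3726)=1.9526;  θ1=γ+ψ≈0.6986
arm 2 (φ=120.0°): x'=0.1449, y'=-0.0572
  A=-0.0449, B=-0.3749, C=(l²−L²−A²−y'²−z²)/(2L)=0.0208
  √(A²+B²)=0.3776;  θ2 = -1.6900+1.5157 ≈ -0.1743
φ3=240.0° → target in arm frame (-0.1220, -0.0969)
  e−x'=0.2220;  (l²−L²−(e−x')²−y'²−z²)/2L = -0.2461
  γ=atan2(-0.3749,0.2220)=-1.0362;  ψ=arccos(-0.5649)=2.1711;  θ3=γ+ψ≈1.1349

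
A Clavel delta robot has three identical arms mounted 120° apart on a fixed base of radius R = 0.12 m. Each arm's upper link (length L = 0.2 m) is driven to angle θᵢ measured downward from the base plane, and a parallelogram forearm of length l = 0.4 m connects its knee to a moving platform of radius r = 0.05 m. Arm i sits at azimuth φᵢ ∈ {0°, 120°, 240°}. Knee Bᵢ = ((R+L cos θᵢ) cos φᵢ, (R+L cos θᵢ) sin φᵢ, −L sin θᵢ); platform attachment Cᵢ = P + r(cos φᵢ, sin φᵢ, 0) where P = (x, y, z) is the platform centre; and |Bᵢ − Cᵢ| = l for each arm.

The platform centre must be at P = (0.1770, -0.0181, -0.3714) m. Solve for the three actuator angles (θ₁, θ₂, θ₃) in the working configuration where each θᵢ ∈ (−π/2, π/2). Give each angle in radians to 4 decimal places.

arm 1 (φ=0.0°): x'=0.1770, y'=-0.0181
  e−x'=-0.1070;  (l²−L²−(e−x')²−y'²−z²)/2L = -0.0743
  γ=atan2(-0.3714,-0.1070)=-1.8513;  ψ=arccos(-0.1922)=1.7642;  θ1=γ+ψ≈-0.0871
arm 2 (φ=120.0°): x'=-0.1042, y'=-0.1442
  A=0.1742, B=-0.3714, C=(l²−L²−A²−y'²−z²)/(2L)=-0.1727
  θ2 = atan2(B,A) + arccos(C/0.4102) = 0.8731
arm 3 (φ=240.0°): x'=-0.0728, y'=0.1623
  e−x'=0.1428;  (l²−L²−(e−x')²−y'²−z²)/2L = -0.1617
  √(A²+B²)=0.3979;  θ3 = -1.2037+1.9893 ≈ 0.7857

θ₁ = -0.0871, θ₂ = 0.8731, θ₃ = 0.7857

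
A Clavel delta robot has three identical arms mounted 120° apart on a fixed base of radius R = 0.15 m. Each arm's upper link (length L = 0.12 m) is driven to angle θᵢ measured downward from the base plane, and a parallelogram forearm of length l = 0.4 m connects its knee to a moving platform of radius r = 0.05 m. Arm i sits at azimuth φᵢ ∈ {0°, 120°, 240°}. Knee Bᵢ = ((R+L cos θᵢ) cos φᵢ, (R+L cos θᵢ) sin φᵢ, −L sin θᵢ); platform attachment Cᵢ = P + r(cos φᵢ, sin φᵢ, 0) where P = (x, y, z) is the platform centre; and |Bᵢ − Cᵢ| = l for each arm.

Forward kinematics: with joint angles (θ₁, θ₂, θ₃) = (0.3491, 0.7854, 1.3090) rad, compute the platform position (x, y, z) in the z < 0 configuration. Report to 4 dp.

arm 1 at φ=0.0°: e+L cos θ1 = 0.2128;  centre 1 = (0.2128, 0.0000, -0.0410)
arm 2 at φ=120.0°: e+L cos θ2 = 0.1849;  centre 2 = (-0.0924, 0.1601, -0.0849)
arm 3 at φ=240.0°: e+L cos θ3 = 0.1311;  centre 3 = (-0.0655, -0.1135, -0.1159)
|centre ₂|²−|centre ₁|² = -0.0056;  |centre ₃|²−|centre ₁|² = -0.0163
plane₁₂: -0.6104x+0.3202y+-0.0876z = -0.0056
Cramer: x(z) = 0.0205-0.2141z;  y(z) = 0.0217-0.1346z
sphere 1 gives Az²+Bz+C=0 with A=1.0640, B=0.1586, C=-0.1209;  B²−4AC=0.5396;  roots -0.4197, 0.2707;  negative root z = -0.4197
x = 0.1104, y = 0.0782

(0.1104, 0.0782, -0.4197)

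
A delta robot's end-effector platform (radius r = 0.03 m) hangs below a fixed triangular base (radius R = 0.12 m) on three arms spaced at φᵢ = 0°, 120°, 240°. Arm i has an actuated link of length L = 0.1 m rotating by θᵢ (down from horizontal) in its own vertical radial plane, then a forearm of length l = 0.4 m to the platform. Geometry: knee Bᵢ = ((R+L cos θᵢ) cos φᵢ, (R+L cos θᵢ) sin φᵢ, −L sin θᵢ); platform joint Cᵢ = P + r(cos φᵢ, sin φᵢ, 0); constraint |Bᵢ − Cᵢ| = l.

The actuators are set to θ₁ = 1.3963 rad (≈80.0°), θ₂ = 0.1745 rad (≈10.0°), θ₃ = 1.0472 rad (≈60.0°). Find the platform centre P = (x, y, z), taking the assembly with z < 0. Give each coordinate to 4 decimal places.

(-0.1165, 0.1058, -0.4126)

arm 1 at φ=0.0°: ρ1 = 0.1074;  centre 1 = (0.1074, 0.0000, -0.0985)
φ2=120.0°: virtual centre (-0.0942, 0.1632, -0.0174), radius l
arm 3 at φ=240.0°: ρ3 = 0.1400;  centre 3 = (-0.0700, -0.1212, -0.0866)
eliminate P² terms by subtracting sphere 1 from 2 and 3
plane₁₂: -0.4032x+0.3265y+0.1622z = 0.0146
det = 0.2136;  x = -0.0256+0.2205z,  y = 0.0132+-0.2246z
sphere 1 gives Az²+Bz+C=0 with A=1.0991, B=0.1324, C=-0.1325;  B²−4AC=0.5999;  roots -0.4126, 0.2921;  negative root z = -0.4126
x = -0.1165, y = 0.1058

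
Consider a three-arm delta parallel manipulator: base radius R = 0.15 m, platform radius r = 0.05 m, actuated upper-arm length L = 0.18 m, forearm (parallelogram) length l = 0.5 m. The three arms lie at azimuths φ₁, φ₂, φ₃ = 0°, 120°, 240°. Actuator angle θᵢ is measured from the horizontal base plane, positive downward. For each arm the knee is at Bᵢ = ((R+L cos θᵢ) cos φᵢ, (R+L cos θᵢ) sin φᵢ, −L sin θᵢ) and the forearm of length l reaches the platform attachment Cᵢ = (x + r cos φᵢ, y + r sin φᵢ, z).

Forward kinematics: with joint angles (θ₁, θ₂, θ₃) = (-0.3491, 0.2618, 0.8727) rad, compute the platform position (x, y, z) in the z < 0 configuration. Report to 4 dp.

(0.1771, 0.1155, -0.4161)

S1 = (0.2691·cos0.0°, 0.2691·sin0.0°, 0.0616) = (0.2691, 0.0000, 0.0616)
φ2=120.0°: virtual centre (-0.1369, 0.2372, -0.0466), radius l
φ3=240.0°: virtual centre (-0.1078, -0.1868, -0.1379), radius l
subtract pairs → two planes through P
plane₁₂: -0.8122x+0.4744y+-0.2163z = 0.0009
det = 0.6611;  x = 0.0071+-0.4085z,  y = 0.0142+-0.2434z
into |P−S₁|² = l²: 1.2261z² + 0.0840z + -0.1774 = 0;  Δ = 0.8769;  z = -0.4161 or 0.3476 → z<0 root = -0.4161
x = 0.1771, y = 0.1155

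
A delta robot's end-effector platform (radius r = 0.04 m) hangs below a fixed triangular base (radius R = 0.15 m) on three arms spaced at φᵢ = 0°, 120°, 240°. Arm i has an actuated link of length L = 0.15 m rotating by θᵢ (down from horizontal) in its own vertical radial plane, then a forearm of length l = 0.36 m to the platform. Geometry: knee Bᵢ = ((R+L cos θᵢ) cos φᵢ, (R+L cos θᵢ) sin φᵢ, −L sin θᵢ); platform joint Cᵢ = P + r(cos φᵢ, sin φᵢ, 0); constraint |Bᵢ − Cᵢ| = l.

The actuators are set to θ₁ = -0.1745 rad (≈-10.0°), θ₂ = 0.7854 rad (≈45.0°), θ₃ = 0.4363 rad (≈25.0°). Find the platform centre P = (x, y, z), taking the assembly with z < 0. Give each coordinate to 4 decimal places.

arm 1 at φ=0.0°: (R−r)+L cos θ1 = 0.2577;  S1 = (0.2577, 0.0000, 0.0260)
φ2=120.0°: virtual centre (-0.1080, 0.1871, -0.1061), radius l
φ3=240.0°: virtual centre (-0.1230, -0.2130, -0.0634), radius l
eliminate P² terms by subtracting sphere 1 from 2 and 3
plane₁₂: -0.7315x+0.3742y+-0.2642z = -0.0092
Cramer: x(z) = 0.0082-0.3009z;  y(z) = -0.0085+0.1179z
quadratic in z: (1.1044)z²+(0.0961)z+(-0.0666)=0, √Δ=0.5508 → z ∈ {-0.2928, 0.2058}; z = -0.2928 (taking z<0)
x = 0.0963, y = -0.0430

(0.0963, -0.0430, -0.2928)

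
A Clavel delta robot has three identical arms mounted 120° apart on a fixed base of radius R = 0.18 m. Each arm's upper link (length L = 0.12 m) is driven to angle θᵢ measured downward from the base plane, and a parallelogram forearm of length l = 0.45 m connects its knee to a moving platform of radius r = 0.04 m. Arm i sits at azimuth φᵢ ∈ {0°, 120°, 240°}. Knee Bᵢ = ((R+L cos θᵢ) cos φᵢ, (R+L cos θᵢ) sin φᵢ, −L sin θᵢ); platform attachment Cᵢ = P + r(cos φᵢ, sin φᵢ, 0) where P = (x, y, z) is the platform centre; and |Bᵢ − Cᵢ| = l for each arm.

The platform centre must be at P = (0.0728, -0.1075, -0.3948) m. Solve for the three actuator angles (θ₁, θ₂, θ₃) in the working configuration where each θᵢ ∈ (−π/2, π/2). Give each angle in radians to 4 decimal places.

φ1=0.0° → target in arm frame (0.0728, -0.1075)
  A=0.0672, B=-0.3948, C=(l²−L²−A²−y'²−z²)/(2L)=0.0673
  γ=atan2(-0.3948,0.0672)=-1.4022;  ψ=arccos(0.1681)=1.4019;  θ1=γ+ψ≈-0.0003
φ2=120.0° → target in arm frame (-0.1295, -0.0093)
  A cos θ + B sin θ = C:  0.2695·cos θ + -0.3948·sin θ = -0.1687
  γ=atan2(-0.3948,0.2695)=-0.9718;  ψ=arccos(-0.3529)=1.9314;  θ2=γ+ψ≈0.9596
φ3=240.0° → target in arm frame (0.0567, 0.1168)
  A cos θ + B sin θ = C:  0.0833·cos θ + -0.3948·sin θ = 0.0486
  √(A²+B²)=0.4035;  θ3 = -1.3628+1.4502 ≈ 0.0873

θ₁ = -0.0003, θ₂ = 0.9596, θ₃ = 0.0873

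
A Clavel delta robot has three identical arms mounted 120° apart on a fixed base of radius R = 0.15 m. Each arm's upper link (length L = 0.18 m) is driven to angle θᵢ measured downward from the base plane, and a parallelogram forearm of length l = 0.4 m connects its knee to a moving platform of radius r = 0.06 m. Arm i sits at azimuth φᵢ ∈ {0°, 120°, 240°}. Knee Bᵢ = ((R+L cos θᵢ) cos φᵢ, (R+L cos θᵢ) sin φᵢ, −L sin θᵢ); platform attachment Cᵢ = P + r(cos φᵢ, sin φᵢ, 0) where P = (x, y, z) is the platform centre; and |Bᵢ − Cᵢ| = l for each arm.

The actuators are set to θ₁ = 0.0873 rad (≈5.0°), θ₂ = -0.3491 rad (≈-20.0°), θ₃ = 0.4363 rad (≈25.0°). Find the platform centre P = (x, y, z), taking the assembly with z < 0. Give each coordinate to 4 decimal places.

(-0.0027, 0.0924, -0.2941)

φ1=0.0°: virtual centre (0.2693, 0.0000, -0.0157), radius l
O2 = (0.2591·cos120.0°, 0.2591·sin120.0°, 0.0616) = (-0.1296, 0.2244, 0.0616)
φ3=240.0°: virtual centre (-0.1266, -0.2192, -0.0761), radius l
subtract pairs → two planes through P
plane₁₂: -0.7978x+0.4488y+0.1545z = -0.0018
det = 0.7052;  x = 0.0030+0.0192z,  y = 0.0012+-0.3101z
into |P−O₁|² = l²: 1.0965z² + 0.0204z + -0.0888 = 0;  Δ = 0.3900;  z = -0.2941 or 0.2755 → z<0 root = -0.2941
x = -0.0027, y = 0.0924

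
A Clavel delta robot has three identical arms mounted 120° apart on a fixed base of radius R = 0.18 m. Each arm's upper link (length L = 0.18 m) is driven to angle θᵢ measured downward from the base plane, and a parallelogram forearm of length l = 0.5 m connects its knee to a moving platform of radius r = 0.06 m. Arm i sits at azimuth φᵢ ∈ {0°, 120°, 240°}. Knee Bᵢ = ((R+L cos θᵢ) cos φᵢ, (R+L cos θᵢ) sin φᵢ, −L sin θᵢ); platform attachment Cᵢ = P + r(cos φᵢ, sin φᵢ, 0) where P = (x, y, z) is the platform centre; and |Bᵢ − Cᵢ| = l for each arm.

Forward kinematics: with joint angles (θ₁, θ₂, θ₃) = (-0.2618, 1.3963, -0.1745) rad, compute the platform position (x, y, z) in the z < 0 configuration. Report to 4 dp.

arm 1 at φ=0.0°: ρ1 = 0.2939;  O1 = (0.2939, 0.0000, 0.0466)
O2 = (0.1513·cos120.0°, 0.1513·sin120.0°, -0.1773) = (-0.0756, 0.1310, -0.1773)
arm 3 at φ=240.0°: ρ3 = 0.2973;  O3 = (-0.1486, -0.2574, 0.0313)
eliminate P² terms by subtracting sphere 1 from 2 and 3
plane₁₂: -0.7390x+0.2620y+-0.4477z = -0.0342
det = 0.6123;  x = 0.0284+-0.3896z,  y = -0.0505+0.6100z
into |P−O₁|² = l²: 1.5239z² + 0.0521z + -0.1748 = 0;  Δ = 1.0684;  z = -0.3562 or 0.3220 → z<0 root = -0.3562
x = 0.1672, y = -0.2678

(0.1672, -0.2678, -0.3562)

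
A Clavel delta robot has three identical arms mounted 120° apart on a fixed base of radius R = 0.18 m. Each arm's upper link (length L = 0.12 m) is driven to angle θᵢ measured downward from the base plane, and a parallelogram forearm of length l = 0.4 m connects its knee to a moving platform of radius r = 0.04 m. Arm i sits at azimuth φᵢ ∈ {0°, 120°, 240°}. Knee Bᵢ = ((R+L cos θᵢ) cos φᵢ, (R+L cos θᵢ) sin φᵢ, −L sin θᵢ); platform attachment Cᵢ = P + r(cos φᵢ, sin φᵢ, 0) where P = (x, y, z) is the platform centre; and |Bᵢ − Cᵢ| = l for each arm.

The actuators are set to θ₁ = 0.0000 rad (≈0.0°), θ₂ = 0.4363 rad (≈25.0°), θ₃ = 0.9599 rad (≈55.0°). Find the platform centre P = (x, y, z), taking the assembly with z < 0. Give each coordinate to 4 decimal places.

S1 = (0.2600·cos0.0°, 0.2600·sin0.0°, 0.0000) = (0.2600, 0.0000, 0.0000)
S2 = (0.2488·cos120.0°, 0.2488·sin120.0°, -0.0507) = (-0.1244, 0.2154, -0.0507)
S3 = (0.2088·cos240.0°, 0.2088·sin240.0°, -0.0983) = (-0.1044, -0.1809, -0.0983)
eliminate P² terms by subtracting sphere 1 from 2 and 3
plane₁₂: -0.7688x+0.4309y+-0.1014z = -0.0031
Cramer: x(z) = 0.0123-0.2050z;  y(z) = 0.0147-0.1304z
into |P−S₁|² = l²: 1.0590z² + 0.0977z + -0.0985 = 0;  Δ = 0.4266;  z = -0.3545 or 0.2622 → z<0 root = -0.3545
x = 0.0850, y = 0.0610

(0.0850, 0.0610, -0.3545)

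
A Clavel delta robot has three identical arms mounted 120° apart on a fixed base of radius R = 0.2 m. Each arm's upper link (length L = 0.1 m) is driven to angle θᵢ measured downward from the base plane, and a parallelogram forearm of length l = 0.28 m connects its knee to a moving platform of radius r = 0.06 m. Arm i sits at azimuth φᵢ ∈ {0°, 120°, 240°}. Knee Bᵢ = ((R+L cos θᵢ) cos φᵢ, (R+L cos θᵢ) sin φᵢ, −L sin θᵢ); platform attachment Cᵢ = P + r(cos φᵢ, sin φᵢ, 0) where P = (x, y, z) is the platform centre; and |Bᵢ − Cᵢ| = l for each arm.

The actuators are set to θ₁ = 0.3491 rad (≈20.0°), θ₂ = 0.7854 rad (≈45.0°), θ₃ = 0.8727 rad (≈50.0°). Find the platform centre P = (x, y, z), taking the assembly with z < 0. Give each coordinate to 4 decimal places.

φ1=0.0°: virtual centre (0.2340, 0.0000, -0.0342), radius l
arm 2 at φ=120.0°: (R−r)+L cos θ2 = 0.2107;  centre 2 = (-0.1054, 0.1825, -0.0707)
φ3=240.0°: virtual centre (-0.1021, -0.1769, -0.0766), radius l
|centre ₂|²−|centre ₁|² = -0.0065;  |centre ₃|²−|centre ₁|² = -0.0083
plane₁₂: -0.6786x+0.3650y+-0.0730z = -0.0065
det = 0.4854;  x = 0.0110+-0.1170z,  y = 0.0026+-0.0175z
sphere 1 gives Az²+Bz+C=0 with A=1.0140, B=0.1205, C=-0.0275;  B²−4AC=0.1261;  roots -0.2345, 0.1157;  negative root z = -0.2345
x = 0.0384, y = 0.0067

(0.0384, 0.0067, -0.2345)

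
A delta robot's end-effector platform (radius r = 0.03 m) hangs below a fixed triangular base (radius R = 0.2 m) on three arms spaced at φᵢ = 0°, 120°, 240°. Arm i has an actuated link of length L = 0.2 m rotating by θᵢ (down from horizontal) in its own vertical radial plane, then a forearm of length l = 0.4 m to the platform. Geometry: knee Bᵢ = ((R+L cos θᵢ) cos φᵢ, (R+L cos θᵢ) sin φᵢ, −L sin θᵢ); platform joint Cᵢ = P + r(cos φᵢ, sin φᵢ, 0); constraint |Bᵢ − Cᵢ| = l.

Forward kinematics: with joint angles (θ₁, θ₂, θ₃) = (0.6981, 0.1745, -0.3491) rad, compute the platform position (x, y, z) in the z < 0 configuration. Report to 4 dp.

O1 = (0.3232·cos0.0°, 0.3232·sin0.0°, -0.1286) = (0.3232, 0.0000, -0.1286)
arm 2 at φ=120.0°: ρ2 = 0.3670;  O2 = (-0.1835, 0.3178, -0.0347)
O3 = (0.3579·cos240.0°, 0.3579·sin240.0°, 0.0684) = (-0.1790, -0.3100, 0.0684)
subtract pairs → two planes through P
plane₁₂: -1.0134x+0.6356y+0.1877z = 0.0149
Cramer: x(z) = -0.0132+0.2895z;  y(z) = 0.0023+0.1664z
into |P−O₁|² = l²: 1.1115z² + 0.0631z + -0.0303 = 0;  Δ = 0.1387;  z = -0.1959 or 0.1391 → z<0 root = -0.1959
x = -0.0699, y = -0.0302

(-0.0699, -0.0302, -0.1959)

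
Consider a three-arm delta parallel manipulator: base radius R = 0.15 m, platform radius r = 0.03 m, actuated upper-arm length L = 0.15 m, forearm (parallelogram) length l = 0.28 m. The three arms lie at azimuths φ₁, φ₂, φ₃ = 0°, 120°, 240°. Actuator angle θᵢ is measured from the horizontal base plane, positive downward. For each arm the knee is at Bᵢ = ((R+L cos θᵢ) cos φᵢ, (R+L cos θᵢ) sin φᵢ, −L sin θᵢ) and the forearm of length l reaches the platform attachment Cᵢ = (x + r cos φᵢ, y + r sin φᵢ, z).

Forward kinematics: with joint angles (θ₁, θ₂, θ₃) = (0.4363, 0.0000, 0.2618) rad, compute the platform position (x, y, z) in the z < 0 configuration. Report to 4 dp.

(-0.0174, 0.0115, -0.1231)

φ1=0.0°: virtual centre (0.2559, 0.0000, -0.0634), radius l
S2 = (0.2700·cos120.0°, 0.2700·sin120.0°, 0.0000) = (-0.1350, 0.2338, 0.0000)
φ3=240.0°: virtual centre (-0.1324, -0.2294, -0.0388), radius l
subtract pairs → two planes through P
linear system: -0.7819x+0.4677y = 0.0034−0.1268z; -0.7768x+-0.4588y = 0.0021−0.0491z
Cramer: x(z) = -0.0035+0.1124z;  y(z) = 0.0013-0.0832z
into |P−S₁|² = l²: 1.0196z² + 0.0682z + -0.0070 = 0;  Δ = 0.0334;  z = -0.1231 or 0.0562 → z<0 root = -0.1231
x = -0.0174, y = 0.0115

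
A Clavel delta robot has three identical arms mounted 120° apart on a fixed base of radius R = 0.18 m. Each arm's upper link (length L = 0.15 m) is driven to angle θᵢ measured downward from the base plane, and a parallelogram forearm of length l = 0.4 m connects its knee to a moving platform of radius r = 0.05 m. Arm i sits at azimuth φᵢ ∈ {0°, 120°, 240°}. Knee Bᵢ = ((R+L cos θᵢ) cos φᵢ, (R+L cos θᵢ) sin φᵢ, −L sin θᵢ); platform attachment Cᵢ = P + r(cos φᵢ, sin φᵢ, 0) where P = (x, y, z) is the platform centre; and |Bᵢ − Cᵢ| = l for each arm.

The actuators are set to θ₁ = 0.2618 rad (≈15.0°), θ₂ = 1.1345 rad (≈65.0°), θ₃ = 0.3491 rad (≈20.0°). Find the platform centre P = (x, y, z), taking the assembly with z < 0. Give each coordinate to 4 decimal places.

(0.0752, -0.1097, -0.3676)

arm 1 at φ=0.0°: e+L cos θ1 = 0.2749;  S1 = (0.2749, 0.0000, -0.0388)
arm 2 at φ=120.0°: e+L cos θ2 = 0.1934;  S2 = (-0.0967, 0.1675, -0.1359)
S3 = (0.2710·cos240.0°, 0.2710·sin240.0°, -0.0513) = (-0.1355, -0.2347, -0.0513)
eliminate P² terms by subtracting sphere 1 from 2 and 3
plane₁₂: -0.7432x+0.3350y+-0.1943z = -0.0212
Cramer: x(z) = 0.0165-0.1596z;  y(z) = -0.0267+0.2259z
into |P−S₁|² = l²: 1.0765z² + 0.1481z + -0.0910 = 0;  Δ = 0.4138;  z = -0.3676 or 0.2300 → z<0 root = -0.3676
x = 0.0752, y = -0.1097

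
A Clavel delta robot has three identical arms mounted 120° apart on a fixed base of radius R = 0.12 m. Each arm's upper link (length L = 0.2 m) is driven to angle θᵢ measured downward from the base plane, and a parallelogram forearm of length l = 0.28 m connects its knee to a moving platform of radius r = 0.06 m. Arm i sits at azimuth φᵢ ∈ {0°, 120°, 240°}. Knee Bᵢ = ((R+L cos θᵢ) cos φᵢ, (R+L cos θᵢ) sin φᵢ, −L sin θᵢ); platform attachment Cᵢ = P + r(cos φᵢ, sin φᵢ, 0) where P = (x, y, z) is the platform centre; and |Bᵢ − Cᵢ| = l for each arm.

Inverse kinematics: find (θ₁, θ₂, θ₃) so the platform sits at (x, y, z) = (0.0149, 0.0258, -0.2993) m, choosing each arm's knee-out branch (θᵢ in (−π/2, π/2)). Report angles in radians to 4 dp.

θ₁ = 0.6108, θ₂ = 0.6108, θ₃ = 0.7853

arm 1 (φ=0.0°): x'=0.0149, y'=0.0258
  A cos θ + B sin θ = C:  0.0451·cos θ + -0.2993·sin θ = -0.1347
  γ=atan2(-0.2993,0.0451)=-1.4212;  ψ=arccos(-0.4450)=2.0320;  θ1=γ+ψ≈0.6108
φ2=120.0° → target in arm frame (0.0149, -0.0258)
  A cos θ + B sin θ = C:  0.0451·cos θ + -0.2993·sin θ = -0.1347
  θ2 = atan2(B,A) + arccos(C/0.3027) = 0.6108
arm 3 (φ=240.0°): x'=-0.0298, y'=0.0000
  A=0.0898, B=-0.2993, C=(l²−L²−A²−y'²−z²)/(2L)=-0.1481
  √(A²+B²)=0.3125;  θ3 = -1.2793+2.0646 ≈ 0.7853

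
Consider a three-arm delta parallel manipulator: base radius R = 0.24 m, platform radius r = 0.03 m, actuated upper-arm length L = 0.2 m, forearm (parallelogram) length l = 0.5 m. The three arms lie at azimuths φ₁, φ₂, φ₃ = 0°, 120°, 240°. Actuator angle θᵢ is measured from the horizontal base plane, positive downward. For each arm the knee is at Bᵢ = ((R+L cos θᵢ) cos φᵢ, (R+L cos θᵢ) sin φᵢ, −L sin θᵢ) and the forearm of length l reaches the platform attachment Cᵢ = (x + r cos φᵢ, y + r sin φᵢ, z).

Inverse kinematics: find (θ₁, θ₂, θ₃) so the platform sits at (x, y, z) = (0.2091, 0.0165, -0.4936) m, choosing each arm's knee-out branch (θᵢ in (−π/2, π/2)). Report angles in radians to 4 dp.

θ₁ = 0.1744, θ₂ = 1.3091, θ₃ = 1.3966

arm 1 (φ=0.0°): x'=0.2091, y'=0.0165
  A=0.0009, B=-0.4936, C=(l²−L²−A²−y'²−z²)/(2L)=-0.0848
  θ1 = atan2(B,A) + arccos(C/0.4936) = 0.1744
arm 2 (φ=120.0°): x'=-0.0903, y'=-0.1893
  A=0.3003, B=-0.4936, C=(l²−L²−A²−y'²−z²)/(2L)=-0.3991
  √(A²+B²)=0.5778;  θ2 = -1.0243+2.3334 ≈ 1.3091
rotate P by −φ3: (-0.1188, 0.1728, -0.4936)
  e−x'=0.3288;  (l²−L²−(e−x')²−y'²−z²)/2L = -0.4291
  θ3 = atan2(B,A) + arccos(C/0.5931) = 1.3966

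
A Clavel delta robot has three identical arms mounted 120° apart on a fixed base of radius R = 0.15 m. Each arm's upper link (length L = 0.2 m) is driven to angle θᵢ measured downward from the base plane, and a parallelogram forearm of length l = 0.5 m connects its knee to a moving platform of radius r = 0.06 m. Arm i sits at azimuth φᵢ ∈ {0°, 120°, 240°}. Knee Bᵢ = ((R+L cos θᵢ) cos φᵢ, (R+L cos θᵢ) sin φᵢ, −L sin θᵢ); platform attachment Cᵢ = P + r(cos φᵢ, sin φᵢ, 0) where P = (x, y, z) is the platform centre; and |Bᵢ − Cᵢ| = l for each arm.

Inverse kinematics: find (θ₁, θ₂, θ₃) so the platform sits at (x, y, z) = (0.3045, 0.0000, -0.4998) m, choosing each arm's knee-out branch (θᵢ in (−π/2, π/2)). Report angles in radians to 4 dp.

θ₁ = 0.0001, θ₂ = 1.3090, θ₃ = 1.3090

rotate P by −φ1: (0.3045, 0.0000, -0.4998)
  e−x'=-0.2145;  (l²−L²−(e−x')²−y'²−z²)/2L = -0.2145
  θ1 = atan2(B,A) + arccos(C/0.5439) = 0.0001
φ2=120.0° → target in arm frame (-0.1522, -0.2637)
  A=0.2422, B=-0.4998, C=(l²−L²−A²−y'²−z²)/(2L)=-0.4201
  γ=atan2(-0.4998,0.2422)=-1.1195;  ψ=arccos(-0.7563)=2.4284;  θ2=γ+ψ≈1.3090
rotate P by −φ3: (-0.1523, 0.2637, -0.4998)
  A=0.2423, B=-0.4998, C=(l²−L²−A²−y'²−z²)/(2L)=-0.4201
  θ3 = atan2(B,A) + arccos(C/0.5554) = 1.3090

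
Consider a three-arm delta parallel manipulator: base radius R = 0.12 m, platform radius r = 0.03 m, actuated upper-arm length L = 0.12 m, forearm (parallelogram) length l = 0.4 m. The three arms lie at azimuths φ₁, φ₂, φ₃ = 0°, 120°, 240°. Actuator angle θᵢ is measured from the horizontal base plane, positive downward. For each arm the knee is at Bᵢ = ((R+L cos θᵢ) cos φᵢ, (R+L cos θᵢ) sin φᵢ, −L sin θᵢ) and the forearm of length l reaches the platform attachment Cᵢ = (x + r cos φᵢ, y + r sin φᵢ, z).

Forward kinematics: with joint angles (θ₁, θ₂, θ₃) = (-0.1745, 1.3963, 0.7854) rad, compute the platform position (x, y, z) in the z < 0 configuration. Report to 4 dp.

arm 1 at φ=0.0°: (R−r)+L cos θ1 = 0.2082;  O1 = (0.2082, 0.0000, 0.0208)
O2 = (0.1108·cos120.0°, 0.1108·sin120.0°, -0.1182) = (-0.0554, 0.0960, -0.1182)
arm 3 at φ=240.0°: (R−r)+L cos θ3 = 0.1749;  O3 = (-0.0874, -0.1514, -0.0849)
|O₂|²−|O₁|² = -0.0175;  |O₃|²−|O₁|² = -0.0060
[-0.5272 0.1920 -0.2780]·P = -0.0175;  [-0.5912 -0.3029 -0.2114]·P = -0.0060
Cramer: x(z) = 0.0236-0.4568z;  y(z) = -0.0263+0.1938z
quadratic in z: (1.2462)z²+(0.1167)z+(-0.1248)=0, √Δ=0.7974 → z ∈ {-0.3667, 0.2731}; z = -0.3667 (taking z<0)
x = 0.1912, y = -0.0974

(0.1912, -0.0974, -0.3667)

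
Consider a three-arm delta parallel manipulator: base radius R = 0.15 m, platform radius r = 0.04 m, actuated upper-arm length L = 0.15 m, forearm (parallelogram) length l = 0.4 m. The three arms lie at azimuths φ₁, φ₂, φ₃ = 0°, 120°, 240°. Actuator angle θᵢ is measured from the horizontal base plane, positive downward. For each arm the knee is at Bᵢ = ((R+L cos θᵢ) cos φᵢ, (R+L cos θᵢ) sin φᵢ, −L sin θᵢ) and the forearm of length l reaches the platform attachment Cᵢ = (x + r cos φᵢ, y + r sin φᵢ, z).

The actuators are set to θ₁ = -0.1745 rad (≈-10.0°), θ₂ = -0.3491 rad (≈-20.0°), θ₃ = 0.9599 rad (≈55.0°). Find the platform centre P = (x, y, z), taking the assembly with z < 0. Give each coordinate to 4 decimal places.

(0.0689, 0.1519, -0.2921)

arm 1 at φ=0.0°: (R−r)+L cos θ1 = 0.2577;  O1 = (0.2577, 0.0000, 0.0260)
arm 2 at φ=120.0°: (R−r)+L cos θ2 = 0.2510;  O2 = (-0.1255, 0.2173, 0.0513)
φ3=240.0°: virtual centre (-0.0980, -0.1698, -0.1229), radius l
|O₂|²−|O₁|² = -0.0015;  |O₃|²−|O₁|² = -0.0136
linear system: -0.7664x+0.4347y = -0.0015−0.0505z; -0.7115x+-0.3396y = -0.0136−-0.2978z
Cramer: x(z) = 0.0112-0.1972z;  y(z) = 0.0164-0.4639z
quadratic in z: (1.2541)z²+(0.0299)z+(-0.0983)=0, √Δ=0.7029 → z ∈ {-0.2921, 0.2683}; z = -0.2921 (taking z<0)
x = 0.0689, y = 0.1519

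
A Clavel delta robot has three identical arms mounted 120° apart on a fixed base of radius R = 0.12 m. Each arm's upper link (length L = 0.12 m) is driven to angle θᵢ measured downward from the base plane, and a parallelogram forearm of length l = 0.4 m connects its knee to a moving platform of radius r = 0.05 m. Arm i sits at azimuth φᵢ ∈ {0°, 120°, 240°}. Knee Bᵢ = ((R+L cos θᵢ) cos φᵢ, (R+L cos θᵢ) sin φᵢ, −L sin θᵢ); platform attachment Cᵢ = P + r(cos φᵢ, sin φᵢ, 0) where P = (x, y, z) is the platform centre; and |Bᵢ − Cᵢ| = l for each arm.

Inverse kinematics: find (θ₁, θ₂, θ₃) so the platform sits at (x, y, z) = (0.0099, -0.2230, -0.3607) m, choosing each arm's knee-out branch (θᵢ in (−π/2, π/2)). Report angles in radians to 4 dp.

θ₁ = 0.6110, θ₂ = 1.3089, θ₃ = -0.1747

φ1=0.0° → target in arm frame (0.0099, -0.2230)
  e−x'=0.0601;  (l²−L²−(e−x')²−y'²−z²)/2L = -0.1577
  θ1 = atan2(B,A) + arccos(C/0.3657) = 0.6110
φ2=120.0° → target in arm frame (-0.1981, 0.1029)
  A=0.2681, B=-0.3607, C=(l²−L²−A²−y'²−z²)/(2L)=-0.2790
  θ2 = atan2(B,A) + arccos(C/0.4494) = 1.3089
φ3=240.0° → target in arm frame (0.1882, 0.1201)
  A=-0.1182, B=-0.3607, C=(l²−L²−A²−y'²−z²)/(2L)=-0.0537
  √(A²+B²)=0.3796;  θ3 = -1.8874+1.7127 ≈ -0.1747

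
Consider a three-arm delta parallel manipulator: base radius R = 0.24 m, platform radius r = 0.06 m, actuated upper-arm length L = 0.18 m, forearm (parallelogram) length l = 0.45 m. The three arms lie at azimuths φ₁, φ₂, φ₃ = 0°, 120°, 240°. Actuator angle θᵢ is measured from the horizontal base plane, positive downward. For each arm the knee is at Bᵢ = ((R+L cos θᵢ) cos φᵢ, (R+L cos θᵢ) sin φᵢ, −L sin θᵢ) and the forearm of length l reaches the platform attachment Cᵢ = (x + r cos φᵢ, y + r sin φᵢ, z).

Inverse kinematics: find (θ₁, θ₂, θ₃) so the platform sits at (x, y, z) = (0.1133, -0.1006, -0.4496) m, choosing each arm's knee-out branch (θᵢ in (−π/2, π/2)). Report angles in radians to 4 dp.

θ₁ = 0.4361, θ₂ = 1.3963, θ₃ = 0.7857

φ1=0.0° → target in arm frame (0.1133, -0.1006)
  e−x'=0.0667;  (l²−L²−(e−x')²−y'²−z²)/2L = -0.1295
  √(A²+B²)=0.4545;  θ1 = -1.4235+1.8596 ≈ 0.4361
rotate P by −φ2: (-0.1438, -0.0478, -0.4496)
  A=0.3238, B=-0.4496, C=(l²−L²−A²−y'²−z²)/(2L)=-0.3865
  √(A²+B²)=0.5540;  θ2 = -0.9467+2.3429 ≈ 1.3963
arm 3 (φ=240.0°): x'=0.0305, y'=0.1484
  A=0.1495, B=-0.4496, C=(l²−L²−A²−y'²−z²)/(2L)=-0.2123
  θ3 = atan2(B,A) + arccos(C/0.4738) = 0.7857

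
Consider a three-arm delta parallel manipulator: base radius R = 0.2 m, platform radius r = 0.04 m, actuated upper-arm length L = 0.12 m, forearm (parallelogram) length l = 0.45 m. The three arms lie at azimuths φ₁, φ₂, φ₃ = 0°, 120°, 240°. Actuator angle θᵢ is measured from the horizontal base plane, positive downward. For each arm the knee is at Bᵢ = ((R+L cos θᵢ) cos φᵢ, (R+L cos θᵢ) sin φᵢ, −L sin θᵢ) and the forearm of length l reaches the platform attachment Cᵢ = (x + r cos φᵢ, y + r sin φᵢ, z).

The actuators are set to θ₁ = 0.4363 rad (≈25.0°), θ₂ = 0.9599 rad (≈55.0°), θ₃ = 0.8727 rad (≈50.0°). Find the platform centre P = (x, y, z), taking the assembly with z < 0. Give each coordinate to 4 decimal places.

φ1=0.0°: virtual centre (0.2688, 0.0000, -0.0507), radius l
O2 = (0.2288·cos120.0°, 0.2288·sin120.0°, -0.0983) = (-0.1144, 0.1982, -0.0983)
arm 3 at φ=240.0°: (R−r)+L cos θ3 = 0.2371;  O3 = (-0.1186, -0.2054, -0.0919)
eliminate P² terms by subtracting sphere 1 from 2 and 3
plane₁₂: -0.7663x+0.3963y+-0.0952z = -0.0128
Cramer: x(z) = 0.0149-0.1154z;  y(z) = -0.0034+0.0170z
into |P−O₁|² = l²: 1.0136z² + 0.1599z + -0.1355 = 0;  Δ = 0.5748;  z = -0.4529 or 0.2951 → z<0 root = -0.4529
x = 0.0672, y = -0.0111

(0.0672, -0.0111, -0.4529)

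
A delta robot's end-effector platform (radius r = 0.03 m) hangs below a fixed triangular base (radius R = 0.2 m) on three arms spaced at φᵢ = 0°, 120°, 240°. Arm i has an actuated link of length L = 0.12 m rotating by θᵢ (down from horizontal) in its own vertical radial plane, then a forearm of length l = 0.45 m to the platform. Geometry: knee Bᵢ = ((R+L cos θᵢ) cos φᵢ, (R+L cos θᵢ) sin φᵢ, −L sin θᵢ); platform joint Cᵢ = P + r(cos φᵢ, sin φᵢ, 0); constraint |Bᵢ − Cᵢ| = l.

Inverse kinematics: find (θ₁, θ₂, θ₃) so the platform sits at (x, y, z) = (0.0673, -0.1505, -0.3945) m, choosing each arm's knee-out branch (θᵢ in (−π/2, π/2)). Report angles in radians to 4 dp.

θ₁ = 0.2621, θ₂ = 1.3967, θ₃ = 0.0874

arm 1 (φ=0.0°): x'=0.0673, y'=-0.1505
  e−x'=0.1027;  (l²−L²−(e−x')²−y'²−z²)/2L = -0.0030
  θ1 = atan2(B,A) + arccos(C/0.4076) = 0.2621
φ2=120.0° → target in arm frame (-0.1640, 0.0170)
  e−x'=0.3340;  (l²−L²−(e−x')²−y'²−z²)/2L = -0.3307
  √(A²+B²)=0.5169;  θ2 = -0.8683+2.2650 ≈ 1.3967
arm 3 (φ=240.0°): x'=0.0967, y'=0.1335
  A cos θ + B sin θ = C:  0.0733·cos θ + -0.3945·sin θ = 0.0386
  γ=atan2(-0.3945,0.0733)=-1.3871;  ψ=arccos(0.0962)=1.4745;  θ3=γ+ψ≈0.0874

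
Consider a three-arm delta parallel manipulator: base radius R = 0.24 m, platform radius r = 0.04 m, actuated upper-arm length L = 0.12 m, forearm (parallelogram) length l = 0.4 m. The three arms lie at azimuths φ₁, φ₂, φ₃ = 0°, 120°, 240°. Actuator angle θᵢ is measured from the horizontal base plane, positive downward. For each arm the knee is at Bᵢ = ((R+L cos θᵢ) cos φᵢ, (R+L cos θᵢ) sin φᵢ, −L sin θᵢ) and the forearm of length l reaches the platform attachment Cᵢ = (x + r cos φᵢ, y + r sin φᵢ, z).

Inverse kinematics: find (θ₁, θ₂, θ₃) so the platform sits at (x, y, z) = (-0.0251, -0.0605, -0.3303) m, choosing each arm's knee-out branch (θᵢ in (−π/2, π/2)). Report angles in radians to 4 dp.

φ1=0.0° → target in arm frame (-0.0251, -0.0605)
  e−x'=0.2251;  (l²−L²−(e−x')²−y'²−z²)/2L = -0.0743
  √(A²+B²)=0.3997;  θ1 = -0.9726+1.7577 ≈ 0.7851
φ2=120.0° → target in arm frame (-0.0398, 0.0520)
  e−x'=0.2398;  (l²−L²−(e−x')²−y'²−z²)/2L = -0.0989
  θ2 = atan2(B,A) + arccos(C/0.4082) = 0.8727
arm 3 (φ=240.0°): x'=0.0649, y'=0.0085
  e−x'=0.1351;  (l²−L²−(e−x')²−y'²−z²)/2L = 0.0758
  γ=atan2(-0.3303,0.1351)=-1.1827;  ψ=arccos(0.2124)=1.3568;  θ3=γ+ψ≈0.1741

θ₁ = 0.7851, θ₂ = 0.8727, θ₃ = 0.1741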